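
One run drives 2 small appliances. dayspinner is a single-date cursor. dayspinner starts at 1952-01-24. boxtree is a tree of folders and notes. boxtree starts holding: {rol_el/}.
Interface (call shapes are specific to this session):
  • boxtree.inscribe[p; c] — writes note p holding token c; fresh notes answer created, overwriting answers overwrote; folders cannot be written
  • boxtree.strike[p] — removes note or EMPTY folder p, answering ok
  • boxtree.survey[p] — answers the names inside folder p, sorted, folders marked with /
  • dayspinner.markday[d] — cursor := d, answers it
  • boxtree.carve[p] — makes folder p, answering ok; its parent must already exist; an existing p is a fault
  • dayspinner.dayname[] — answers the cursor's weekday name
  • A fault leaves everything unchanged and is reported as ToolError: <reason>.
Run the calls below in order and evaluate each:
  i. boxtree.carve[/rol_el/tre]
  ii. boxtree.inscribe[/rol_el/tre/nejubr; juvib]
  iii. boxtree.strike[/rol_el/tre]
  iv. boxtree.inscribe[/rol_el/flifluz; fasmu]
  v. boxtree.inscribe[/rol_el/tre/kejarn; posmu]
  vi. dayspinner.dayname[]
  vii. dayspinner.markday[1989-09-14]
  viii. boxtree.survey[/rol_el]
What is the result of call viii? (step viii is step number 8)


> boxtree.carve p: /rol_el/tre
[out] ok
> boxtree.inscribe p: /rol_el/tre/nejubr c: juvib
[out] created
> boxtree.strike p: /rol_el/tre
[out] ToolError: not empty
> boxtree.inscribe p: /rol_el/flifluz c: fasmu
[out] created
> boxtree.inscribe p: /rol_el/tre/kejarn c: posmu
[out] created
> dayspinner.dayname
[out] Thursday
> dayspinner.markday d: 1989-09-14
[out] 1989-09-14
> boxtree.survey p: /rol_el
[out] [flifluz, tre/]

Answer: [flifluz, tre/]


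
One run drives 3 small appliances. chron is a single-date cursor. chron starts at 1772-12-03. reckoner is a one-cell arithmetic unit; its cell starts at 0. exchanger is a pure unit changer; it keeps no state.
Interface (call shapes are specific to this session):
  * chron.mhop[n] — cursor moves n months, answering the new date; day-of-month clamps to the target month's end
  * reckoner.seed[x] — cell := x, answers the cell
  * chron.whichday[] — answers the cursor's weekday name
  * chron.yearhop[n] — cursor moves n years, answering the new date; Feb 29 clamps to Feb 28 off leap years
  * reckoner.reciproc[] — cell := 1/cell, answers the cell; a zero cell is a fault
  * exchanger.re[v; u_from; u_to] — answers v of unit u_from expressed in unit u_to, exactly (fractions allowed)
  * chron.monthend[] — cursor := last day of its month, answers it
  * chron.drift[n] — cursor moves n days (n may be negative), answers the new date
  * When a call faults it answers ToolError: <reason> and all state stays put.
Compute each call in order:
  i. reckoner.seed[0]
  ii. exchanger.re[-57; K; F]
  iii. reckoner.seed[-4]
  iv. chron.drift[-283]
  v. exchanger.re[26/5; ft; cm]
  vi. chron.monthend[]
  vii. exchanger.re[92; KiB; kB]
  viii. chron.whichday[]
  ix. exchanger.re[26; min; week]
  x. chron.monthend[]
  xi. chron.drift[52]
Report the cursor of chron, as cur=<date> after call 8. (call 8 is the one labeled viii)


Answer: cur=1772-02-29

Derivation:
> seed x: 0
[out] 0
> re v: -57 u_from: K u_to: F
[out] -56227/100
> seed x: -4
[out] -4
> drift n: -283
[out] 1772-02-24
> re v: 26/5 u_from: ft u_to: cm
[out] 19812/125
> monthend
[out] 1772-02-29
> re v: 92 u_from: KiB u_to: kB
[out] 11776/125
> whichday
[out] Saturday
> re v: 26 u_from: min u_to: week
[out] 13/5040
> monthend
[out] 1772-02-29
> drift n: 52
[out] 1772-04-21


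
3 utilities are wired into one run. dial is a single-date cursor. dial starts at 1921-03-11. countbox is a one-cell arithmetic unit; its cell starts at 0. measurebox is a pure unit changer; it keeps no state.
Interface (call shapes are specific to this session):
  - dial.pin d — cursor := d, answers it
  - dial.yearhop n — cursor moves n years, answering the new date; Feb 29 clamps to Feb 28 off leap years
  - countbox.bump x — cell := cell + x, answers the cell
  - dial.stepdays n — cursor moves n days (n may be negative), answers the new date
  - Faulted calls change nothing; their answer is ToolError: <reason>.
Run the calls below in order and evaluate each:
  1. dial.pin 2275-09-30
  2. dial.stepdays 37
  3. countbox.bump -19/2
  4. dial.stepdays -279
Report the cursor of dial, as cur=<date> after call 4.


·→ pin(2275-09-30)
·← 2275-09-30
·→ stepdays(37)
·← 2275-11-06
·→ bump(-19/2)
·← -19/2
·→ stepdays(-279)
·← 2275-01-31

Answer: cur=2275-01-31


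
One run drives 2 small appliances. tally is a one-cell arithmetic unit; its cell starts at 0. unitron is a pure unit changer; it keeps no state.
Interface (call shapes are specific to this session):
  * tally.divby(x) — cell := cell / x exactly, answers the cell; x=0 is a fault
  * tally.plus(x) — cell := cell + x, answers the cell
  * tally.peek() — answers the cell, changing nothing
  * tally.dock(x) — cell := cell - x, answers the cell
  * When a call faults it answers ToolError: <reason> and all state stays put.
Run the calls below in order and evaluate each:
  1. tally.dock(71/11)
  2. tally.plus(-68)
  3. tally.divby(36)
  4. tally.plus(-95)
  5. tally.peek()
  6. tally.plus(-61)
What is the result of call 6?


~$ dock 71/11
  -71/11
~$ plus -68
  -819/11
~$ divby 36
  -91/44
~$ plus -95
  -4271/44
~$ peek
  -4271/44
~$ plus -61
  -6955/44

Answer: -6955/44


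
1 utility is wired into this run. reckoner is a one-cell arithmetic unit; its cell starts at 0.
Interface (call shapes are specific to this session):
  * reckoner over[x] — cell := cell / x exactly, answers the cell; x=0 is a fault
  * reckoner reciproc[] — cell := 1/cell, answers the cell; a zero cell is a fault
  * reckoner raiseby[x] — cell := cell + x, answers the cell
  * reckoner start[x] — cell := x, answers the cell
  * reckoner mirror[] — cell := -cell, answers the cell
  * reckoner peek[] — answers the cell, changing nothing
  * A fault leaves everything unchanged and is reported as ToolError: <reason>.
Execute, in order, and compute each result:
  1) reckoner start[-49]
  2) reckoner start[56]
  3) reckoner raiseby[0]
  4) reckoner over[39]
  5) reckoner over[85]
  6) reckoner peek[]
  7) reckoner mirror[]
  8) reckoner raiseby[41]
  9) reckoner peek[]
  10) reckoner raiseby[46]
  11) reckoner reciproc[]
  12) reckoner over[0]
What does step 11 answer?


==> reckoner start(x=-49)
<== -49
==> reckoner start(x=56)
<== 56
==> reckoner raiseby(x=0)
<== 56
==> reckoner over(x=39)
<== 56/39
==> reckoner over(x=85)
<== 56/3315
==> reckoner peek()
<== 56/3315
==> reckoner mirror()
<== -56/3315
==> reckoner raiseby(x=41)
<== 135859/3315
==> reckoner peek()
<== 135859/3315
==> reckoner raiseby(x=46)
<== 288349/3315
==> reckoner reciproc()
<== 3315/288349
==> reckoner over(x=0)
<== ToolError: division by zero

Answer: 3315/288349


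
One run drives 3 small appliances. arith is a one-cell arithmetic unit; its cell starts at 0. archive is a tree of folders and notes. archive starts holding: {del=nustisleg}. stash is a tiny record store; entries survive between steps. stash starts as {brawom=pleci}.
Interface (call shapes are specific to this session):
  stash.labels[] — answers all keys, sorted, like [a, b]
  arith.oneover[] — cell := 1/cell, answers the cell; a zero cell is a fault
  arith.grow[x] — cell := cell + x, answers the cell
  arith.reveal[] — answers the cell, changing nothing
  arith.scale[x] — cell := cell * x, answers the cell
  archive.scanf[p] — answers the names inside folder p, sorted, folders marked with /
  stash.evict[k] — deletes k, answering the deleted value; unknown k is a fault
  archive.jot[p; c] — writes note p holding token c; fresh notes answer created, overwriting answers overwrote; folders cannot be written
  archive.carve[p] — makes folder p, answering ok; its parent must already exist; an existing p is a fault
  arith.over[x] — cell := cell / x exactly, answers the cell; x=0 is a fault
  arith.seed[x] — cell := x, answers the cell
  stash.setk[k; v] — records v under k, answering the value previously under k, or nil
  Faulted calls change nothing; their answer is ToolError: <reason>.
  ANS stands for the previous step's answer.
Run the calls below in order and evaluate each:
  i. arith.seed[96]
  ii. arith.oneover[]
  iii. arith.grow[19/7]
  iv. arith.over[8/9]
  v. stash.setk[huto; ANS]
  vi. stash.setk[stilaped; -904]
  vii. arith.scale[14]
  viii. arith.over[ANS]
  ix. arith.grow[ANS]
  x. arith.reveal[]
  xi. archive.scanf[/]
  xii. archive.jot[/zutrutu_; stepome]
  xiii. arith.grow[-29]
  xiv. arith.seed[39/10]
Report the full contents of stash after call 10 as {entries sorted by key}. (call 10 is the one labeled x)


Answer: {brawom=pleci, huto=5493/1792, stilaped=-904}

Derivation:
! seed(96) ~> 96
! oneover() ~> 1/96
! grow(19/7) ~> 1831/672
! over(8/9) ~> 5493/1792
! setk(huto, ANS) ~> nil
! setk(stilaped, -904) ~> nil
! scale(14) ~> 5493/128
! over(ANS) ~> 1
! grow(ANS) ~> 2
! reveal() ~> 2
! scanf(/) ~> [del]
! jot(/zutrutu_, stepome) ~> created
! grow(-29) ~> -27
! seed(39/10) ~> 39/10


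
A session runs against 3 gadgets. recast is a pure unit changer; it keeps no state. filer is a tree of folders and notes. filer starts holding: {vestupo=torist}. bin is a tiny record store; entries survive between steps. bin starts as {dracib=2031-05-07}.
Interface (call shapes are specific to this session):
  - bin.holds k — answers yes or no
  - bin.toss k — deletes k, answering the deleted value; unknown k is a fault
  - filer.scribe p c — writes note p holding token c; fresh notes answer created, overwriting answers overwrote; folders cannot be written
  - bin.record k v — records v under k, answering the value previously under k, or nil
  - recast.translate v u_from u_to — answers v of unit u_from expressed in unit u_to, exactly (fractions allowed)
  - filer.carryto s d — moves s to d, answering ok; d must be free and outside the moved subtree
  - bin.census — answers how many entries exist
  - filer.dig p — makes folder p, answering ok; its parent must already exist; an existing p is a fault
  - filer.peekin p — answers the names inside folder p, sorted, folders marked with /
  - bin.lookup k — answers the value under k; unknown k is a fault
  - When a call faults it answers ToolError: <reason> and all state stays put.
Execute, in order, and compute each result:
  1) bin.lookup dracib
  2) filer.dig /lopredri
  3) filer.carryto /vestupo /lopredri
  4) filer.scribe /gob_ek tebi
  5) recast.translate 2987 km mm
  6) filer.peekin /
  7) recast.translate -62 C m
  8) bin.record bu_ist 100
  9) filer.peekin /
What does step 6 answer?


# bin.lookup(k: dracib) -> 2031-05-07
# filer.dig(p: /lopredri) -> ok
# filer.carryto(s: /vestupo, d: /lopredri) -> ToolError: exists
# filer.scribe(p: /gob_ek, c: tebi) -> created
# recast.translate(v: 2987, u_from: km, u_to: mm) -> 2987000000
# filer.peekin(p: /) -> [gob_ek, lopredri/, vestupo]
# recast.translate(v: -62, u_from: C, u_to: m) -> ToolError: incompatible units
# bin.record(k: bu_ist, v: 100) -> nil
# filer.peekin(p: /) -> [gob_ek, lopredri/, vestupo]

Answer: [gob_ek, lopredri/, vestupo]


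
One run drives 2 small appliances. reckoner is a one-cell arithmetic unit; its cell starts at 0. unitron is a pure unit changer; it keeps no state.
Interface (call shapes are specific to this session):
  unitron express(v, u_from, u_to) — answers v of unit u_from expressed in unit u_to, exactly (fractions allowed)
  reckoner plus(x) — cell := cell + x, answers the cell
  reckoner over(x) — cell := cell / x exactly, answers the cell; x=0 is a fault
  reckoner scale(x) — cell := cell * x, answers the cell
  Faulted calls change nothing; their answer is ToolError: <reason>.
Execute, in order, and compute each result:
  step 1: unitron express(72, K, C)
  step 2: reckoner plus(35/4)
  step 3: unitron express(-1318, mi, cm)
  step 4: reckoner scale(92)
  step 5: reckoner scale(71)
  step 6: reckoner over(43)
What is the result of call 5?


Answer: 57155

Derivation:
-> unitron express(v=72, u_from=K, u_to=C)
<- -4023/20
-> reckoner plus(x=35/4)
<- 35/4
-> unitron express(v=-1318, u_from=mi, u_to=cm)
<- -1060557696/5
-> reckoner scale(x=92)
<- 805
-> reckoner scale(x=71)
<- 57155
-> reckoner over(x=43)
<- 57155/43


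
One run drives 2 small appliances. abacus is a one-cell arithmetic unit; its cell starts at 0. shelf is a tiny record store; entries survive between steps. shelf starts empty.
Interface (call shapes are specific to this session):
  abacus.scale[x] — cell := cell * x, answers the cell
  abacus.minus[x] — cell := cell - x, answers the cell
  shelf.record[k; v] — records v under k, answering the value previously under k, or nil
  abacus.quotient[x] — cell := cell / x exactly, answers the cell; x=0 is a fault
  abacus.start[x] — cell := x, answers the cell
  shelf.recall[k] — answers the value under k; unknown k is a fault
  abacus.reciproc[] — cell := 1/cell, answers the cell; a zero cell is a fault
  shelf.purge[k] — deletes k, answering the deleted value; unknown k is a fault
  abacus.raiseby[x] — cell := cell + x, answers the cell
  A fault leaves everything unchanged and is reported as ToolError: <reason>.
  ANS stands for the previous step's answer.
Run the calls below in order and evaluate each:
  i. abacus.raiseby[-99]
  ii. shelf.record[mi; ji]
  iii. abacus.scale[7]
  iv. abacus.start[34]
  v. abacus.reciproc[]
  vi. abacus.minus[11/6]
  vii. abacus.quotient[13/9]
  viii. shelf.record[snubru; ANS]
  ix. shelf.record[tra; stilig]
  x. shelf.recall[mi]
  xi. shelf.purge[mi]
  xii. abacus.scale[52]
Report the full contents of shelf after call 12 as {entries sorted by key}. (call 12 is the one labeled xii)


Answer: {snubru=-276/221, tra=stilig}

Derivation:
[in] abacus.raiseby x→-99
= -99
[in] shelf.record k→mi v→ji
= nil
[in] abacus.scale x→7
= -693
[in] abacus.start x→34
= 34
[in] abacus.reciproc
= 1/34
[in] abacus.minus x→11/6
= -92/51
[in] abacus.quotient x→13/9
= -276/221
[in] shelf.record k→snubru v→ANS
= nil
[in] shelf.record k→tra v→stilig
= nil
[in] shelf.recall k→mi
= ji
[in] shelf.purge k→mi
= ji
[in] abacus.scale x→52
= -1104/17


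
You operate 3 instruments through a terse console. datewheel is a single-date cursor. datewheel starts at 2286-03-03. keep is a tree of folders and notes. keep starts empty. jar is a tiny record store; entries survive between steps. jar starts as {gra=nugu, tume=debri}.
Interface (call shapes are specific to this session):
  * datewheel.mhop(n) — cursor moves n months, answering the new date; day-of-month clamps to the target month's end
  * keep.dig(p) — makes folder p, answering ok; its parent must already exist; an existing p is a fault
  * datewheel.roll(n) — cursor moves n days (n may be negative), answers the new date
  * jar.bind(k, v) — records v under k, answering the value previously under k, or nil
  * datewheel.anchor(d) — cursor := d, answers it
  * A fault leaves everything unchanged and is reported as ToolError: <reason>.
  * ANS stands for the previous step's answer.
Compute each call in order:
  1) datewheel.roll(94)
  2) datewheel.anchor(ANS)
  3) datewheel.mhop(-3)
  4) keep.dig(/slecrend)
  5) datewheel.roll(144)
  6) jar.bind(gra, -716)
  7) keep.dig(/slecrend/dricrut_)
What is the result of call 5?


Answer: 2286-07-27

Derivation:
I use roll on n: 94, and observe 2286-06-05.
Then anchor on d: ANS, — result: 2286-06-05.
I invoke mhop on n: -3, which returns 2286-03-05.
I run dig on p: /slecrend, → ok.
I invoke roll on n: 144, and see 2286-07-27.
I run bind on k: gra, v: -716, — result: nugu.
I call dig on p: /slecrend/dricrut_, which returns ok.


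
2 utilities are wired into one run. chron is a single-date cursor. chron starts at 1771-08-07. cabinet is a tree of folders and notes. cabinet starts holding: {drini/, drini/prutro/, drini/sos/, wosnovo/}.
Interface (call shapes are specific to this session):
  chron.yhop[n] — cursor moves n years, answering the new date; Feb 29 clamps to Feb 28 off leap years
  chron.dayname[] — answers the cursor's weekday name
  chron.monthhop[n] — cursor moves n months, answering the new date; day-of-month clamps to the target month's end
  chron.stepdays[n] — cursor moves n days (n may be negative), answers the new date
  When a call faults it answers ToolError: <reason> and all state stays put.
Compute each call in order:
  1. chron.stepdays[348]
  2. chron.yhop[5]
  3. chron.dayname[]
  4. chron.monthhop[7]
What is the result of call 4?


> stepdays n: 348
[out] 1772-07-20
> yhop n: 5
[out] 1777-07-20
> dayname
[out] Sunday
> monthhop n: 7
[out] 1778-02-20

Answer: 1778-02-20


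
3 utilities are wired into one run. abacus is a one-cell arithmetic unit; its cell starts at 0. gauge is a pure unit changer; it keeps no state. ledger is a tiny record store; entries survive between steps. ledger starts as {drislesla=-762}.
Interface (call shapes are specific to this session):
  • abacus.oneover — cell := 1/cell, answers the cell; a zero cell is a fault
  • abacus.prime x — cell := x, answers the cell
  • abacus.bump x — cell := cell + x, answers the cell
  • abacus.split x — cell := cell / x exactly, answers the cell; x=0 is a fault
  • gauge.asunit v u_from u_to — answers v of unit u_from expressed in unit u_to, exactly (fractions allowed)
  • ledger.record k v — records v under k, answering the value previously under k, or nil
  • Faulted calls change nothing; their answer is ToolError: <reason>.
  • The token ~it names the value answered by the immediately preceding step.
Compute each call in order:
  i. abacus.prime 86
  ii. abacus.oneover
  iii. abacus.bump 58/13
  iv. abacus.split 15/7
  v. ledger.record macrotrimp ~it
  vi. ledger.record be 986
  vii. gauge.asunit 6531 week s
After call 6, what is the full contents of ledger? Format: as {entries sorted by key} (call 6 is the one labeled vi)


Answer: {be=986, drislesla=-762, macrotrimp=11669/5590}

Derivation:
! abacus.prime(x='86') ~> 86
! abacus.oneover() ~> 1/86
! abacus.bump(x='58/13') ~> 5001/1118
! abacus.split(x='15/7') ~> 11669/5590
! ledger.record(k='macrotrimp', v='~it') ~> nil
! ledger.record(k='be', v='986') ~> nil
! gauge.asunit(v='6531', u_from='week', u_to='s') ~> 3949948800


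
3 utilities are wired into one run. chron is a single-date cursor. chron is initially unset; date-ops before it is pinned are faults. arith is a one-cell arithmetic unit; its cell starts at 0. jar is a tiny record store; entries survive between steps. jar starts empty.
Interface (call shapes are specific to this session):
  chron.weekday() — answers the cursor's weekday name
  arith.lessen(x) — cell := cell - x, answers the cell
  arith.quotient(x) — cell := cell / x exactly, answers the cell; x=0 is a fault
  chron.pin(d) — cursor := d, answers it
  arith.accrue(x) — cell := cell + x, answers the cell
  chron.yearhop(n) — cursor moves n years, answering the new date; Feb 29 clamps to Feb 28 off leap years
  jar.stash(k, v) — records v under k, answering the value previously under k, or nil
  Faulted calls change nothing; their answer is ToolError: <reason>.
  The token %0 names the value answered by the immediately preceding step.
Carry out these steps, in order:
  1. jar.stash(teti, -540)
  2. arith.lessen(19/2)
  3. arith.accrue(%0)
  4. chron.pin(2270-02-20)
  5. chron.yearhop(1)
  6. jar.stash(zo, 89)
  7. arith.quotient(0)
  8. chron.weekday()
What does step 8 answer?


Answer: Monday

Derivation:
Using jar.stash using k=teti, v=-540, and observe nil.
Now I run arith.lessen using x=19/2, — result: -19/2.
Invoking arith.accrue using x=%0, giving -19.
Using chron.pin using d=2270-02-20, and get 2270-02-20.
Invoking chron.yearhop using n=1, yielding 2271-02-20.
Calling jar.stash using k=zo, v=89, → nil.
Then arith.quotient using x=0, and see ToolError: division by zero.
Invoking chron.weekday, and see Monday.


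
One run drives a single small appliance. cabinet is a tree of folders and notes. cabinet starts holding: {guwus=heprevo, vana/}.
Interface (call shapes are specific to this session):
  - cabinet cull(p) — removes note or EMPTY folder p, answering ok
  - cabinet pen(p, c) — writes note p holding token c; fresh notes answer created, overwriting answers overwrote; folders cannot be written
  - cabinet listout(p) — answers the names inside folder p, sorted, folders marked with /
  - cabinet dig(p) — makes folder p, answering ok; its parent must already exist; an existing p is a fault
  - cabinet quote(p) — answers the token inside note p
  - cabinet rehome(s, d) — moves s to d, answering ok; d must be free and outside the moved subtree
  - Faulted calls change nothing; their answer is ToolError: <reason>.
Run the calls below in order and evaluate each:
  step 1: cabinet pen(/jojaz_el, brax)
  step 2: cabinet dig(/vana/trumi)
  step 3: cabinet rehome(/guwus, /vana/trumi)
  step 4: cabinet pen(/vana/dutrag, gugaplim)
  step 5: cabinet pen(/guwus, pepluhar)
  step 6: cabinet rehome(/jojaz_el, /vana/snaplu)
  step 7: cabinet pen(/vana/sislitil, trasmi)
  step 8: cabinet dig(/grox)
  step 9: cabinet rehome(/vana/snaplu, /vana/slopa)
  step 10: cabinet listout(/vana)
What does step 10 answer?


Do: cabinet pen[/jojaz_el; brax]
See: created
Do: cabinet dig[/vana/trumi]
See: ok
Do: cabinet rehome[/guwus; /vana/trumi]
See: ToolError: exists
Do: cabinet pen[/vana/dutrag; gugaplim]
See: created
Do: cabinet pen[/guwus; pepluhar]
See: overwrote
Do: cabinet rehome[/jojaz_el; /vana/snaplu]
See: ok
Do: cabinet pen[/vana/sislitil; trasmi]
See: created
Do: cabinet dig[/grox]
See: ok
Do: cabinet rehome[/vana/snaplu; /vana/slopa]
See: ok
Do: cabinet listout[/vana]
See: [dutrag, sislitil, slopa, trumi/]

Answer: [dutrag, sislitil, slopa, trumi/]


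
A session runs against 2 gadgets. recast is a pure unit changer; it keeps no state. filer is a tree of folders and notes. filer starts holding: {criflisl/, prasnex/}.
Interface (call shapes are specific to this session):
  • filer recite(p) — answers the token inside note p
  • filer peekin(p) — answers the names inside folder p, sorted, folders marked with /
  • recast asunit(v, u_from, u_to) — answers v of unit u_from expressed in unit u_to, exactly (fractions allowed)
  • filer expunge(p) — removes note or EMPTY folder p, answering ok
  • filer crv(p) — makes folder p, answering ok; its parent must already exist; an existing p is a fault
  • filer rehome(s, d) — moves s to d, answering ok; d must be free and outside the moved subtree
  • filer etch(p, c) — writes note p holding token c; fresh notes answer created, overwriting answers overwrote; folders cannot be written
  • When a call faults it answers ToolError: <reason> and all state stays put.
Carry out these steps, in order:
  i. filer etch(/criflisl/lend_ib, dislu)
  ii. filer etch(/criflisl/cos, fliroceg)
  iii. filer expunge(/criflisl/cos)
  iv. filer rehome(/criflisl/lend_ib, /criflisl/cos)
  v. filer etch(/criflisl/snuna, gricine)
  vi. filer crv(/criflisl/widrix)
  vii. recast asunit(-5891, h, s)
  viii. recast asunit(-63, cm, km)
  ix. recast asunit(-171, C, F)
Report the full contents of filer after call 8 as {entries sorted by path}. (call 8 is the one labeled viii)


Act: filer etch[p: /criflisl/lend_ib; c: dislu]
Obs: created
Act: filer etch[p: /criflisl/cos; c: fliroceg]
Obs: created
Act: filer expunge[p: /criflisl/cos]
Obs: ok
Act: filer rehome[s: /criflisl/lend_ib; d: /criflisl/cos]
Obs: ok
Act: filer etch[p: /criflisl/snuna; c: gricine]
Obs: created
Act: filer crv[p: /criflisl/widrix]
Obs: ok
Act: recast asunit[v: -5891; u_from: h; u_to: s]
Obs: -21207600
Act: recast asunit[v: -63; u_from: cm; u_to: km]
Obs: -63/100000
Act: recast asunit[v: -171; u_from: C; u_to: F]
Obs: -1379/5

Answer: {criflisl/, criflisl/cos=dislu, criflisl/snuna=gricine, criflisl/widrix/, prasnex/}


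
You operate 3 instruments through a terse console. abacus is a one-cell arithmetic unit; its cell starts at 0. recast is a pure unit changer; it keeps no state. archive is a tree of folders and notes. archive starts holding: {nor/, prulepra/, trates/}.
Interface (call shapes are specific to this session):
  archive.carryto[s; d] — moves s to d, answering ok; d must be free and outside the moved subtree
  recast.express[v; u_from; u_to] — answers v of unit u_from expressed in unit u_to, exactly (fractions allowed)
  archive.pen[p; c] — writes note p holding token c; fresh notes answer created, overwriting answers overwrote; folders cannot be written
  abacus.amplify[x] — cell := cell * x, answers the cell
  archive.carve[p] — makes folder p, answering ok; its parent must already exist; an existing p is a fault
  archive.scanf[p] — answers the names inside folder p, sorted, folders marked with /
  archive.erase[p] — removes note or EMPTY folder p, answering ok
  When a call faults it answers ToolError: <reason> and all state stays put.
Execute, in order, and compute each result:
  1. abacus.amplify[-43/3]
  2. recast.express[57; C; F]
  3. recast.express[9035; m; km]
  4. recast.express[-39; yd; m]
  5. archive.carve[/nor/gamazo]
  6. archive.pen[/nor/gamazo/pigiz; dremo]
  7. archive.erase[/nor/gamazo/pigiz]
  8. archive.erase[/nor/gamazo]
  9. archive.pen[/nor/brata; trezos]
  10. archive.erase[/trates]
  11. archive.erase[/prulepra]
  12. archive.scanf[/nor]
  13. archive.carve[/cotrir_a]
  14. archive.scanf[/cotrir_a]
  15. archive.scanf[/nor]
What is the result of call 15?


→ abacus.amplify(-43/3)
← 0
→ recast.express(57, C, F)
← 673/5
→ recast.express(9035, m, km)
← 1807/200
→ recast.express(-39, yd, m)
← -44577/1250
→ archive.carve(/nor/gamazo)
← ok
→ archive.pen(/nor/gamazo/pigiz, dremo)
← created
→ archive.erase(/nor/gamazo/pigiz)
← ok
→ archive.erase(/nor/gamazo)
← ok
→ archive.pen(/nor/brata, trezos)
← created
→ archive.erase(/trates)
← ok
→ archive.erase(/prulepra)
← ok
→ archive.scanf(/nor)
← [brata]
→ archive.carve(/cotrir_a)
← ok
→ archive.scanf(/cotrir_a)
← []
→ archive.scanf(/nor)
← [brata]

Answer: [brata]


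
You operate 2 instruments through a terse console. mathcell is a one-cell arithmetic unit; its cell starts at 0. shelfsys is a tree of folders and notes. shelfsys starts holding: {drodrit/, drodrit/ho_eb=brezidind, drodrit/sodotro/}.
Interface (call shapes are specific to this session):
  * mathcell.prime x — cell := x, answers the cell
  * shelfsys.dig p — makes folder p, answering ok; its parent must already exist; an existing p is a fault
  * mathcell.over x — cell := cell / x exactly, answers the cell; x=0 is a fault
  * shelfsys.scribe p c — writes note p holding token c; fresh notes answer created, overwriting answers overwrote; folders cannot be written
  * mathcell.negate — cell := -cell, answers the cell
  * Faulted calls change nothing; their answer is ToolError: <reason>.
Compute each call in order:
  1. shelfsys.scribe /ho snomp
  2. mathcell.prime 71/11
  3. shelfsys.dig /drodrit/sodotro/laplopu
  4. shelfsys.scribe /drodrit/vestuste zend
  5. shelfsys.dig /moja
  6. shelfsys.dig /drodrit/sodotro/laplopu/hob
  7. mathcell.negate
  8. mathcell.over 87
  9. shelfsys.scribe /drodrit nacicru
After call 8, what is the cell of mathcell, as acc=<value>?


Answer: acc=-71/957

Derivation:
Do: scribe[p: /ho; c: snomp]
See: created
Do: prime[x: 71/11]
See: 71/11
Do: dig[p: /drodrit/sodotro/laplopu]
See: ok
Do: scribe[p: /drodrit/vestuste; c: zend]
See: created
Do: dig[p: /moja]
See: ok
Do: dig[p: /drodrit/sodotro/laplopu/hob]
See: ok
Do: negate[]
See: -71/11
Do: over[x: 87]
See: -71/957
Do: scribe[p: /drodrit; c: nacicru]
See: ToolError: is a directory


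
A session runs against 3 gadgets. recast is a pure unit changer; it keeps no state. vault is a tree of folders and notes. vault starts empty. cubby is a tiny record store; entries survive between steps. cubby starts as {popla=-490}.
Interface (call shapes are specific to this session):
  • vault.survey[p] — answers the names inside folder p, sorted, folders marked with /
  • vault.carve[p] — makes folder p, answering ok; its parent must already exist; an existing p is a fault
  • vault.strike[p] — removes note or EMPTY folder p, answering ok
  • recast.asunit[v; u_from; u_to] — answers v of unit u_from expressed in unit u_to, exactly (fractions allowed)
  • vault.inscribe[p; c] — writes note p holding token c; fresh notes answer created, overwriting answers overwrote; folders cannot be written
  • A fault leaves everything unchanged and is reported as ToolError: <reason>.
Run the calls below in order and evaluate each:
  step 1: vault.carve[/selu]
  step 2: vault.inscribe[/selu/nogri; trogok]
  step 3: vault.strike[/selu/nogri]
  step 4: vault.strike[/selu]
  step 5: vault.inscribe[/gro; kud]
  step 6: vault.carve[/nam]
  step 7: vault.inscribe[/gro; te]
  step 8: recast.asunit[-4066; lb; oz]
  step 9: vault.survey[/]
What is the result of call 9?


Answer: [gro, nam/]

Derivation:
! 1. vault.carve(p='/selu') => ok
! 2. vault.inscribe(p='/selu/nogri', c='trogok') => created
! 3. vault.strike(p='/selu/nogri') => ok
! 4. vault.strike(p='/selu') => ok
! 5. vault.inscribe(p='/gro', c='kud') => created
! 6. vault.carve(p='/nam') => ok
! 7. vault.inscribe(p='/gro', c='te') => overwrote
! 8. recast.asunit(v='-4066', u_from='lb', u_to='oz') => -65056
! 9. vault.survey(p='/') => [gro, nam/]


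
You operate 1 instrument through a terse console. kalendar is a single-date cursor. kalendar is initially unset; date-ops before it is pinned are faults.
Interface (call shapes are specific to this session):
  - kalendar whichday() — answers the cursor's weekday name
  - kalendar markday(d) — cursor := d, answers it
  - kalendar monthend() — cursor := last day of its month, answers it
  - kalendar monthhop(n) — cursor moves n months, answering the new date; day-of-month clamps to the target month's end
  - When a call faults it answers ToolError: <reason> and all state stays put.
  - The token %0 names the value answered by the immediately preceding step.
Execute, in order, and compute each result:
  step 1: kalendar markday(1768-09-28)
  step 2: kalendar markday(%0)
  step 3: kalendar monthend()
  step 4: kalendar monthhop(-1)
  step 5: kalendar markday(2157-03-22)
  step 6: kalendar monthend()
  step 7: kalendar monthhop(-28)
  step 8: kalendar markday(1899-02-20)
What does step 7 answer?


Answer: 2154-11-30

Derivation:
~$ kalendar markday d='1768-09-28'
[out] 1768-09-28
~$ kalendar markday d='%0'
[out] 1768-09-28
~$ kalendar monthend
[out] 1768-09-30
~$ kalendar monthhop n='-1'
[out] 1768-08-30
~$ kalendar markday d='2157-03-22'
[out] 2157-03-22
~$ kalendar monthend
[out] 2157-03-31
~$ kalendar monthhop n='-28'
[out] 2154-11-30
~$ kalendar markday d='1899-02-20'
[out] 1899-02-20


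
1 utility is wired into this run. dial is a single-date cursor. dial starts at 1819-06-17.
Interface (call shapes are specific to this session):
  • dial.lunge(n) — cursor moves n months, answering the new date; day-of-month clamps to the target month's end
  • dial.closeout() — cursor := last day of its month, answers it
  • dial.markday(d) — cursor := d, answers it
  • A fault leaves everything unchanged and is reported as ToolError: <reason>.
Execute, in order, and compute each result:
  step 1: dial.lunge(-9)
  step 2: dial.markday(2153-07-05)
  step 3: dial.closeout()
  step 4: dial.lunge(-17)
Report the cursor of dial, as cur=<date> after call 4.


Answer: cur=2152-02-29

Derivation:
$ dial.lunge -9
  1818-09-17
$ dial.markday 2153-07-05
  2153-07-05
$ dial.closeout
  2153-07-31
$ dial.lunge -17
  2152-02-29


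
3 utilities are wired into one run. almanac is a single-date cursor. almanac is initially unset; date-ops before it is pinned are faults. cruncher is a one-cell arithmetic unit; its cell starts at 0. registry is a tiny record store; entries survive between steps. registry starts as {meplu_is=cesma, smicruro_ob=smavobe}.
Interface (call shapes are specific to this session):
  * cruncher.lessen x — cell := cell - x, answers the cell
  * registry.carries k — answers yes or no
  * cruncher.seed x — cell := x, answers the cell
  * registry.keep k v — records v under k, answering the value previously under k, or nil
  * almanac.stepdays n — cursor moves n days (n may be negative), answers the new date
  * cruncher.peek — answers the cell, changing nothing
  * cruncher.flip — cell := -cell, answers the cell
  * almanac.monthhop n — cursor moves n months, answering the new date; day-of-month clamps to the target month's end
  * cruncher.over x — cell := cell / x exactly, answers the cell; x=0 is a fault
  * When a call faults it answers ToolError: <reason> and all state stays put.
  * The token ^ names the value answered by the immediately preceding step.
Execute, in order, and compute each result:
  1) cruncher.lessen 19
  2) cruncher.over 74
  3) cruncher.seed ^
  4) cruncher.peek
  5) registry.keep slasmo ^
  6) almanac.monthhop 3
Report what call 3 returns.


Answer: -19/74

Derivation:
// cruncher.lessen(x→19) ~> -19
// cruncher.over(x→74) ~> -19/74
// cruncher.seed(x→^) ~> -19/74
// cruncher.peek() ~> -19/74
// registry.keep(k→slasmo, v→^) ~> nil
// almanac.monthhop(n→3) ~> ToolError: no date set


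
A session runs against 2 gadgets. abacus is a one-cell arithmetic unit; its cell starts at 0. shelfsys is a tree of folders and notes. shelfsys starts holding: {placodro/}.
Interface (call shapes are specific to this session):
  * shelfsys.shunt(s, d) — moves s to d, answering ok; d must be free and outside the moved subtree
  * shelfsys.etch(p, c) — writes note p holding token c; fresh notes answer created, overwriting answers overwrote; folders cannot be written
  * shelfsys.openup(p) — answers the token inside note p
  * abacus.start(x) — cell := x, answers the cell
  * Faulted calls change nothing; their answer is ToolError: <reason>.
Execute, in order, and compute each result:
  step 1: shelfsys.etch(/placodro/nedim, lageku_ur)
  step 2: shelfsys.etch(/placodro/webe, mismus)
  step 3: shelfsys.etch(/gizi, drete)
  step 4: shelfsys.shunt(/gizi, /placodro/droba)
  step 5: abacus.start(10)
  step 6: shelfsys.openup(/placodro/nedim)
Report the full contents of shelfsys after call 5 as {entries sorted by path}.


Answer: {placodro/, placodro/droba=drete, placodro/nedim=lageku_ur, placodro/webe=mismus}

Derivation:
==> etch(p='/placodro/nedim', c='lageku_ur')
<== created
==> etch(p='/placodro/webe', c='mismus')
<== created
==> etch(p='/gizi', c='drete')
<== created
==> shunt(s='/gizi', d='/placodro/droba')
<== ok
==> start(x='10')
<== 10
==> openup(p='/placodro/nedim')
<== lageku_ur


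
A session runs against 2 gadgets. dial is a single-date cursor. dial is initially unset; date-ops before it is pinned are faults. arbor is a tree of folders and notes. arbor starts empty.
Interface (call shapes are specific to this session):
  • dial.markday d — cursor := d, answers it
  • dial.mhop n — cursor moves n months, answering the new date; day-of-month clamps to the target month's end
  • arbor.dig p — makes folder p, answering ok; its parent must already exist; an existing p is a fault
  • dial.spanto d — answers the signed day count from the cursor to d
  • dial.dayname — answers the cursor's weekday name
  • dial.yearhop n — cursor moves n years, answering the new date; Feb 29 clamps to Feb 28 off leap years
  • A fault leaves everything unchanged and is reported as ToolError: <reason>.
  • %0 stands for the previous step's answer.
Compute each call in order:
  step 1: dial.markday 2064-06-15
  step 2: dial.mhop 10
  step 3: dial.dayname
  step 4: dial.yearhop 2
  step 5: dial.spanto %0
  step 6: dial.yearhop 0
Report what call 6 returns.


$ dial.markday d=2064-06-15
:: 2064-06-15
$ dial.mhop n=10
:: 2065-04-15
$ dial.dayname
:: Wednesday
$ dial.yearhop n=2
:: 2067-04-15
$ dial.spanto d=%0
:: 0
$ dial.yearhop n=0
:: 2067-04-15

Answer: 2067-04-15


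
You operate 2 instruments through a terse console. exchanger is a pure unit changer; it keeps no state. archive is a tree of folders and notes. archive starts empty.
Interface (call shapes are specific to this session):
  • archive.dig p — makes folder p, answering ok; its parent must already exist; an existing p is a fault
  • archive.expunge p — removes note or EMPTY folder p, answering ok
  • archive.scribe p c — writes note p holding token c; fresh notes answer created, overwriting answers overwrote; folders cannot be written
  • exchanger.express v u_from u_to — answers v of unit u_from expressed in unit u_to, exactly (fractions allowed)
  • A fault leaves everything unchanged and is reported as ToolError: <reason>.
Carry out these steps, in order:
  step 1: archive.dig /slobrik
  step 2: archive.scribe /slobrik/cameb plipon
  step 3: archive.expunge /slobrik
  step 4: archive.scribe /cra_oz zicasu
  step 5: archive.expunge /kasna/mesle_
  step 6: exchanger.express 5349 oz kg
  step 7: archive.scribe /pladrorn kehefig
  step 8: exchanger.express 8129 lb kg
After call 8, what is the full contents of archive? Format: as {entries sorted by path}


Answer: {cra_oz=zicasu, pladrorn=kehefig, slobrik/, slobrik/cameb=plipon}

Derivation:
→ archive.dig(p='/slobrik')
← ok
→ archive.scribe(p='/slobrik/cameb', c='plipon')
← created
→ archive.expunge(p='/slobrik')
← ToolError: not empty
→ archive.scribe(p='/cra_oz', c='zicasu')
← created
→ archive.expunge(p='/kasna/mesle_')
← ToolError: not found
→ exchanger.express(v='5349', u_from='oz', u_to='kg')
← 242626558713/1600000000
→ archive.scribe(p='/pladrorn', c='kehefig')
← created
→ exchanger.express(v='8129', u_from='lb', u_to='kg')
← 368725237573/100000000


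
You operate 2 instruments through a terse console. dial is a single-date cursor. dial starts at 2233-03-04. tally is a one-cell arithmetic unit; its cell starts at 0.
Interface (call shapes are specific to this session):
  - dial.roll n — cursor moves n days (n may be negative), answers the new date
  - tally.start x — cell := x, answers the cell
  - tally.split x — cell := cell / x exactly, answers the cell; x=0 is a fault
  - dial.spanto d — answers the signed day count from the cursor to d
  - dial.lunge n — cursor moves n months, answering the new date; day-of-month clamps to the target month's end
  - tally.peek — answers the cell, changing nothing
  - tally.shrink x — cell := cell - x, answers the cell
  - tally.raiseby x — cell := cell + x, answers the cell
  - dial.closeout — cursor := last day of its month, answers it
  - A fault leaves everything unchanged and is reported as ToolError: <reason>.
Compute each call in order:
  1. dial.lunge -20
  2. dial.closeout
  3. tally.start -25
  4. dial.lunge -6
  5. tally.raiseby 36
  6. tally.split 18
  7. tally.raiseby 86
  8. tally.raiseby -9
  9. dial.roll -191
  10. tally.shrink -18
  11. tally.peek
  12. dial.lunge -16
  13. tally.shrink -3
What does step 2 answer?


Answer: 2231-07-31

Derivation:
I use dial.lunge with n='-20', — result: 2231-07-04.
Next I call dial.closeout(), and see 2231-07-31.
I use tally.start with x='-25', and get -25.
Then dial.lunge with n='-6', and observe 2231-01-31.
I use tally.raiseby with x='36', and observe 11.
Then tally.split with x='18', → 11/18.
Calling tally.raiseby with x='86', and get 1559/18.
Using tally.raiseby with x='-9': 1397/18.
Now I run dial.roll with n='-191', — result: 2230-07-24.
I call tally.shrink with x='-18', and see 1721/18.
Then tally.peek, → 1721/18.
Invoking dial.lunge with n='-16': 2229-03-24.
Using tally.shrink with x='-3', and see 1775/18.


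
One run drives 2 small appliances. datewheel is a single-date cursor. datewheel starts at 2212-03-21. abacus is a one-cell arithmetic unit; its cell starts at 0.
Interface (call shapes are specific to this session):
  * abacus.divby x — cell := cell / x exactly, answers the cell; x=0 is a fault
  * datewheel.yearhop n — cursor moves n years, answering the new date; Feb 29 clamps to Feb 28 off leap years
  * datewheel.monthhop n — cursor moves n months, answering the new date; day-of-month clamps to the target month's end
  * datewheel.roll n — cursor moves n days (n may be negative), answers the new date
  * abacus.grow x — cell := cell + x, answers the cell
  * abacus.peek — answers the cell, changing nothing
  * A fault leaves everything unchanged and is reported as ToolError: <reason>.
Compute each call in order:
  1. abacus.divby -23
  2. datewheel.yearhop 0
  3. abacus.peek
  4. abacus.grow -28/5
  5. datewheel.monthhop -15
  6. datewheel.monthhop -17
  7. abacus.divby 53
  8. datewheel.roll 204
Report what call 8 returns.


→ divby(x=-23)
← 0
→ yearhop(n=0)
← 2212-03-21
→ peek()
← 0
→ grow(x=-28/5)
← -28/5
→ monthhop(n=-15)
← 2210-12-21
→ monthhop(n=-17)
← 2209-07-21
→ divby(x=53)
← -28/265
→ roll(n=204)
← 2210-02-10

Answer: 2210-02-10
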